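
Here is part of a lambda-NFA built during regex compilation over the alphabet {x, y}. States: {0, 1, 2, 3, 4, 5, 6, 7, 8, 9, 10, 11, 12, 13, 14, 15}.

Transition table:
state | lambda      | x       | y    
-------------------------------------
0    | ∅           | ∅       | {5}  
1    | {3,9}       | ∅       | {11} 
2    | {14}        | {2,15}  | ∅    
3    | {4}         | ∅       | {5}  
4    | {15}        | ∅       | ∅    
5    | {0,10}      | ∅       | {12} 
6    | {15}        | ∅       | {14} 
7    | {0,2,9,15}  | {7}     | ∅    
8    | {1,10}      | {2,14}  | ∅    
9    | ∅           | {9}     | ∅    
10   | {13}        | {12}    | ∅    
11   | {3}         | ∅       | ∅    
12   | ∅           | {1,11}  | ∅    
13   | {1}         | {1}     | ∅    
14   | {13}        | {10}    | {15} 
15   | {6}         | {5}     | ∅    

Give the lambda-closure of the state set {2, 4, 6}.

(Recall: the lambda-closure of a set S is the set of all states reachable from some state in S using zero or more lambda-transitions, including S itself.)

{1, 2, 3, 4, 6, 9, 13, 14, 15}

Start with {2, 4, 6}.
From 2 via lambda: add 14.
From 4 via lambda: add 15.
From 14 via lambda: add 13.
From 13 via lambda: add 1.
From 1 via lambda: add 3, 9.
No new states can be added; the closed set is {1, 2, 3, 4, 6, 9, 13, 14, 15}.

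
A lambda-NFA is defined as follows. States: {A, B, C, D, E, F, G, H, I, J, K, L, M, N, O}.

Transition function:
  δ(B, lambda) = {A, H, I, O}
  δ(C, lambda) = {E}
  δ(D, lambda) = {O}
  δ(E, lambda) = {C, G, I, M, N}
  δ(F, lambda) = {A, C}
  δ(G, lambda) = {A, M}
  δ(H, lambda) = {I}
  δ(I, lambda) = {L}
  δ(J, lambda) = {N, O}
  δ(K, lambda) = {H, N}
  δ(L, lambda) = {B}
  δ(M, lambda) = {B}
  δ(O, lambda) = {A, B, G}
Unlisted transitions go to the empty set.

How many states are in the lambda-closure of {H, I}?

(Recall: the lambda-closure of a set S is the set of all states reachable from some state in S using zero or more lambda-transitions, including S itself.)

Start with {H, I}.
From I via lambda: add L.
From L via lambda: add B.
From B via lambda: add A, O.
From O via lambda: add G.
From G via lambda: add M.
lambda-closure = {A, B, G, H, I, L, M, O}, which has 8 states.

8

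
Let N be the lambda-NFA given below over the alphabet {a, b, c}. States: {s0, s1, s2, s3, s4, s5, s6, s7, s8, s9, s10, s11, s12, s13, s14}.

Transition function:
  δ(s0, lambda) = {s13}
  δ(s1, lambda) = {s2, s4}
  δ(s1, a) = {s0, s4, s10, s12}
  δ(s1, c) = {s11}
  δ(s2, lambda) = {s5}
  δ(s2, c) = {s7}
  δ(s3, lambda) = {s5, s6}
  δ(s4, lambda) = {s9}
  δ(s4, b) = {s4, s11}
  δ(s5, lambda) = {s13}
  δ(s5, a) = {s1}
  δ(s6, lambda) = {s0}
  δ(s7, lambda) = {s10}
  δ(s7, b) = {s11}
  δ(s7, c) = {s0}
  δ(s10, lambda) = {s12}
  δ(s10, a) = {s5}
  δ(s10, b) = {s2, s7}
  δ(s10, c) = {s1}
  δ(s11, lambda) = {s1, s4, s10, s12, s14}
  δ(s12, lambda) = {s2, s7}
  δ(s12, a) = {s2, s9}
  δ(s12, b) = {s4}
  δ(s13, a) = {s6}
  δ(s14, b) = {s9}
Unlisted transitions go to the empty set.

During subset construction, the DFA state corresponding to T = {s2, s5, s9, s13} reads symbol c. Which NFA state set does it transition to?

{s2, s5, s7, s10, s12, s13}

s2 on c → {s7}.
No c-transition from s5, s9, s13.
Union after reading c: {s7}.
Now take the lambda-closure:
From s7 via lambda: add s10.
From s10 via lambda: add s12.
From s12 via lambda: add s2.
From s2 via lambda: add s5.
From s5 via lambda: add s13.
No new states can be added; the closed set is {s2, s5, s7, s10, s12, s13}.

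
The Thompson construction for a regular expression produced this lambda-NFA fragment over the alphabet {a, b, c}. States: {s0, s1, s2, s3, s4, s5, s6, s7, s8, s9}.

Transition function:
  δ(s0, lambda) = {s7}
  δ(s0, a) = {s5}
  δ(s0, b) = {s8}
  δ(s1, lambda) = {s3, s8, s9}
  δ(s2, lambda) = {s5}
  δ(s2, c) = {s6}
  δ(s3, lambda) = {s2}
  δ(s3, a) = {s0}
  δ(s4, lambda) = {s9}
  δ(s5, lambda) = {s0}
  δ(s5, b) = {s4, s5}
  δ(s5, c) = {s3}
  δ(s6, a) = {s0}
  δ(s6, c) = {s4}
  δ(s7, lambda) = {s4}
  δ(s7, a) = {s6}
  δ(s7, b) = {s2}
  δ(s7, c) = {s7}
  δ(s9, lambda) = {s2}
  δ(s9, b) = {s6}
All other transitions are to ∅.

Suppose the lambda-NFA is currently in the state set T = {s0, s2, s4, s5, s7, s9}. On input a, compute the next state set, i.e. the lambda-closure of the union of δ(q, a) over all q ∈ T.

s0 on a → {s5}.
s7 on a → {s6}.
No a-transition from s2, s4, s5, s9.
Union after reading a: {s5, s6}.
Now take the lambda-closure:
From s5 via lambda: add s0.
From s0 via lambda: add s7.
From s7 via lambda: add s4.
From s4 via lambda: add s9.
From s9 via lambda: add s2.
No new states can be added; the closed set is {s0, s2, s4, s5, s6, s7, s9}.

{s0, s2, s4, s5, s6, s7, s9}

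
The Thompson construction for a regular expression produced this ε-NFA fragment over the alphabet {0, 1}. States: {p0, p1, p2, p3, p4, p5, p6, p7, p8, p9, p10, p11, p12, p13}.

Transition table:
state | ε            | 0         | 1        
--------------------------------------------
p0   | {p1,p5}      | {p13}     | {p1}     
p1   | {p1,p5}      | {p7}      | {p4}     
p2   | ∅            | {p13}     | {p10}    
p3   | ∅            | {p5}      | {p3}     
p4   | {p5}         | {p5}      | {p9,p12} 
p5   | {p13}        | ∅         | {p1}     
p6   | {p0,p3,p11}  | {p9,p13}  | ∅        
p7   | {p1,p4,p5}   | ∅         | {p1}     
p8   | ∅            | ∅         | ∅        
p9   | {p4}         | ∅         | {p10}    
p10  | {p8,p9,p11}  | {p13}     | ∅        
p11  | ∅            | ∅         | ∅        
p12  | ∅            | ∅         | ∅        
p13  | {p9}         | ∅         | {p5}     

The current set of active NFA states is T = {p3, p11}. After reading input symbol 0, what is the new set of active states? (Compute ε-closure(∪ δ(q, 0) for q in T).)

{p4, p5, p9, p13}

p3 on 0 → {p5}.
No 0-transition from p11.
Union after reading 0: {p5}.
Now take the ε-closure:
From p5 via ε: add p13.
From p13 via ε: add p9.
From p9 via ε: add p4.
No new states can be added; the closed set is {p4, p5, p9, p13}.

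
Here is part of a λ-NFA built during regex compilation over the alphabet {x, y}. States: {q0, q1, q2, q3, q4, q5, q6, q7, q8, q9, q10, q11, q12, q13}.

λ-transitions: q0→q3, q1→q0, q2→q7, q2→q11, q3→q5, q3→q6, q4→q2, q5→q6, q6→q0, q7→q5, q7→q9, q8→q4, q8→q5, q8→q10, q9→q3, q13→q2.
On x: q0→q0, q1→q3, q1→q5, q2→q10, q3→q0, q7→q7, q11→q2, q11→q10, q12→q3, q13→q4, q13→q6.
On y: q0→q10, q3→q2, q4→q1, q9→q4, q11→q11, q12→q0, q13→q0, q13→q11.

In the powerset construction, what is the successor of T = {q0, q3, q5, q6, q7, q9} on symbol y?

{q0, q2, q3, q4, q5, q6, q7, q9, q10, q11}

q0 on y → {q10}.
q3 on y → {q2}.
q9 on y → {q4}.
No y-transition from q5, q6, q7.
Union after reading y: {q2, q4, q10}.
Now take the λ-closure:
From q2 via λ: add q7, q11.
From q7 via λ: add q5, q9.
From q5 via λ: add q6.
From q9 via λ: add q3.
From q6 via λ: add q0.
No new states can be added; the closed set is {q0, q2, q3, q4, q5, q6, q7, q9, q10, q11}.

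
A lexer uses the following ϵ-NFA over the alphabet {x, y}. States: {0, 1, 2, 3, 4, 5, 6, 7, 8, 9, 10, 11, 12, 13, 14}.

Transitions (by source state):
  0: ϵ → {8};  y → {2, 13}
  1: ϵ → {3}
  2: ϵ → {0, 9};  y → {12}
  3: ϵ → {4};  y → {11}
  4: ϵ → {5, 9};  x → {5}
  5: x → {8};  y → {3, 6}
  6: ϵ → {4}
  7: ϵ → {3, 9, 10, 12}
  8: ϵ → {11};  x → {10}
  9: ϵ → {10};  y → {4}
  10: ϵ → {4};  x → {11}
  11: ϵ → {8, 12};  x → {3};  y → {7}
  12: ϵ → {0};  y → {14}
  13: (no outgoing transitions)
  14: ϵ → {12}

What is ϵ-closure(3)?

{3, 4, 5, 9, 10}

Start with {3}.
From 3 via ϵ: add 4.
From 4 via ϵ: add 5, 9.
From 9 via ϵ: add 10.
No new states can be added; the closed set is {3, 4, 5, 9, 10}.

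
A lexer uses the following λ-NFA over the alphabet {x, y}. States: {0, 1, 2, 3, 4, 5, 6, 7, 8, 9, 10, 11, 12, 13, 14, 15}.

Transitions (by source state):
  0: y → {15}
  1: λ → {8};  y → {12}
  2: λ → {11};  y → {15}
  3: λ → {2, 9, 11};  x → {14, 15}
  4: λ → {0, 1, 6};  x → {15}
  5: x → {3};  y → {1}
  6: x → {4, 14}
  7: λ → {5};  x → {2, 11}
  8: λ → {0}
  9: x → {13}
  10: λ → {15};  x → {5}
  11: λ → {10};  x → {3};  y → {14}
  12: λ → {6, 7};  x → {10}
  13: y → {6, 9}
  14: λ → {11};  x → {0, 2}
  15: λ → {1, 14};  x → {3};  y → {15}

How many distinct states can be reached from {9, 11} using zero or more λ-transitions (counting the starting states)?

Start with {9, 11}.
From 11 via λ: add 10.
From 10 via λ: add 15.
From 15 via λ: add 1, 14.
From 1 via λ: add 8.
From 8 via λ: add 0.
λ-closure = {0, 1, 8, 9, 10, 11, 14, 15}, which has 8 states.

8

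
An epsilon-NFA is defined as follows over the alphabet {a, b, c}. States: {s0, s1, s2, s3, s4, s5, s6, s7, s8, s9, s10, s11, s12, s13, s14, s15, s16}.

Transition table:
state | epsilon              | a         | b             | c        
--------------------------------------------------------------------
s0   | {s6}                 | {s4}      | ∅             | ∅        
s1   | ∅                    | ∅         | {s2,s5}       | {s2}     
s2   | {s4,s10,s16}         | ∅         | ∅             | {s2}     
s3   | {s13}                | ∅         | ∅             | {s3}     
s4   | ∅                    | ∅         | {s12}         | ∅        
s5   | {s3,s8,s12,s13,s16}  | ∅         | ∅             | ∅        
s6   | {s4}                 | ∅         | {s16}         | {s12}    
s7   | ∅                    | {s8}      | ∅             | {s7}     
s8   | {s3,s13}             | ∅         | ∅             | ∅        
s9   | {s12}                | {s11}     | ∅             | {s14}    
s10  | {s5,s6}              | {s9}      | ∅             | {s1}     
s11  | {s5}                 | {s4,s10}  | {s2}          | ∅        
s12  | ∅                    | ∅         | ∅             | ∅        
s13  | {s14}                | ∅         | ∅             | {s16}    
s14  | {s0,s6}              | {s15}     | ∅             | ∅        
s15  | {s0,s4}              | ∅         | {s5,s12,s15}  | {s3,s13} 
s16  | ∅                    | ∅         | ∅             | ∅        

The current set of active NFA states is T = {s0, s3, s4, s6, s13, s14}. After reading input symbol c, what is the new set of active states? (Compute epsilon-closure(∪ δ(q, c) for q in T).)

s3 on c → {s3}.
s6 on c → {s12}.
s13 on c → {s16}.
No c-transition from s0, s4, s14.
Union after reading c: {s3, s12, s16}.
Now take the epsilon-closure:
From s3 via epsilon: add s13.
From s13 via epsilon: add s14.
From s14 via epsilon: add s0, s6.
From s6 via epsilon: add s4.
No new states can be added; the closed set is {s0, s3, s4, s6, s12, s13, s14, s16}.

{s0, s3, s4, s6, s12, s13, s14, s16}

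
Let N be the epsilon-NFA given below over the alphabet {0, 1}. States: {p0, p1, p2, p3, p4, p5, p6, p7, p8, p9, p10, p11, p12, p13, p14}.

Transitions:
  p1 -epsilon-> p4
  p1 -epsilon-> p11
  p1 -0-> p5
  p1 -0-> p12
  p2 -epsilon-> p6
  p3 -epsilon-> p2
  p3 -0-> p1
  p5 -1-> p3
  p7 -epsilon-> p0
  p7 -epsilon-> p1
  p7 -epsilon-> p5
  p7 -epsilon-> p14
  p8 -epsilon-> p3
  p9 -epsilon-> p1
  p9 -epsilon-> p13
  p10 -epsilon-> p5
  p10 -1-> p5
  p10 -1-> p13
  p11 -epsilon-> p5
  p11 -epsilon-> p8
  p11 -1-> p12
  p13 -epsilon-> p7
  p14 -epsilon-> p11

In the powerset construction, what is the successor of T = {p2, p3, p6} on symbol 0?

{p1, p2, p3, p4, p5, p6, p8, p11}

p3 on 0 → {p1}.
No 0-transition from p2, p6.
Union after reading 0: {p1}.
Now take the epsilon-closure:
From p1 via epsilon: add p4, p11.
From p11 via epsilon: add p5, p8.
From p8 via epsilon: add p3.
From p3 via epsilon: add p2.
From p2 via epsilon: add p6.
No new states can be added; the closed set is {p1, p2, p3, p4, p5, p6, p8, p11}.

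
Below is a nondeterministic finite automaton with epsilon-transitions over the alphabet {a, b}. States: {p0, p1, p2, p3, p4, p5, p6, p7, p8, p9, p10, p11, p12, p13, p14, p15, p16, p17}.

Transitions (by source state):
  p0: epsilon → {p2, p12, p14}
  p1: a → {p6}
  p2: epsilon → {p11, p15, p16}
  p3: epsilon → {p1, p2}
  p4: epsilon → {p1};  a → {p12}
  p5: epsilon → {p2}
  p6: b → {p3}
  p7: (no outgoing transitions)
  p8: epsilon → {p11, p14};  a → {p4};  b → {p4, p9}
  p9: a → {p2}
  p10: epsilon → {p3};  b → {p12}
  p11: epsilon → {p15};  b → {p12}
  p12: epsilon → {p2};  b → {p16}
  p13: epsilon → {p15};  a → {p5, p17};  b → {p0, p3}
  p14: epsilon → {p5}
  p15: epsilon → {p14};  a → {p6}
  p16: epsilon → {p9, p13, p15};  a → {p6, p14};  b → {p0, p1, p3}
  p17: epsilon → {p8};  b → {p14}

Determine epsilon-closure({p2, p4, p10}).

{p1, p2, p3, p4, p5, p9, p10, p11, p13, p14, p15, p16}

Start with {p2, p4, p10}.
From p2 via epsilon: add p11, p15, p16.
From p4 via epsilon: add p1.
From p10 via epsilon: add p3.
From p15 via epsilon: add p14.
From p16 via epsilon: add p9, p13.
From p14 via epsilon: add p5.
No new states can be added; the closed set is {p1, p2, p3, p4, p5, p9, p10, p11, p13, p14, p15, p16}.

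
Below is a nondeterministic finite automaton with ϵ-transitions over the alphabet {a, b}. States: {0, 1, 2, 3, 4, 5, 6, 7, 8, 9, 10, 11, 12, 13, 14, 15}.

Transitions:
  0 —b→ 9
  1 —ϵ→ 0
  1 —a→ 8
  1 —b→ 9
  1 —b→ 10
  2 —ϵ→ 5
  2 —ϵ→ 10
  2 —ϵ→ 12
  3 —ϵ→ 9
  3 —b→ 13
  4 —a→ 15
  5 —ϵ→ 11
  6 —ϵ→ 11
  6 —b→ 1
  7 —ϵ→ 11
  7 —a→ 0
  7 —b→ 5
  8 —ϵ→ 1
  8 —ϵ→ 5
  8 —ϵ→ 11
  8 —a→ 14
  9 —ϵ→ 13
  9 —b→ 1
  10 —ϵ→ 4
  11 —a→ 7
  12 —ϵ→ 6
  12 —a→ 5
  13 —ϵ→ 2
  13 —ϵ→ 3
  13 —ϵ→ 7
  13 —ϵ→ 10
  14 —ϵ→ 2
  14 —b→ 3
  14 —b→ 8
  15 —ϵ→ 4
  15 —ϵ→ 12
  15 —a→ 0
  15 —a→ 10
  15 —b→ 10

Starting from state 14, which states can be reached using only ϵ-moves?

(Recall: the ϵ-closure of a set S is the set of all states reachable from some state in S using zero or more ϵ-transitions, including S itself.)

{2, 4, 5, 6, 10, 11, 12, 14}

Start with {14}.
From 14 via ϵ: add 2.
From 2 via ϵ: add 5, 10, 12.
From 5 via ϵ: add 11.
From 10 via ϵ: add 4.
From 12 via ϵ: add 6.
No new states can be added; the closed set is {2, 4, 5, 6, 10, 11, 12, 14}.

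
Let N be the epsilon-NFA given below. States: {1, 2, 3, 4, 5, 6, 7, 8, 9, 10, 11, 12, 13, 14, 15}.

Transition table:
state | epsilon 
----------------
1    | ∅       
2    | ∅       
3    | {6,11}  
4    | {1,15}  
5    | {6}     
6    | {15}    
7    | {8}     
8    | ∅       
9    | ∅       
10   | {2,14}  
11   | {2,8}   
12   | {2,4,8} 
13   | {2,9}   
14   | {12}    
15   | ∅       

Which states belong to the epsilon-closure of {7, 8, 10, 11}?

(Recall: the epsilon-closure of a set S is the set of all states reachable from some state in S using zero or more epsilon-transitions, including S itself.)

Start with {7, 8, 10, 11}.
From 10 via epsilon: add 2, 14.
From 14 via epsilon: add 12.
From 12 via epsilon: add 4.
From 4 via epsilon: add 1, 15.
No new states can be added; the closed set is {1, 2, 4, 7, 8, 10, 11, 12, 14, 15}.

{1, 2, 4, 7, 8, 10, 11, 12, 14, 15}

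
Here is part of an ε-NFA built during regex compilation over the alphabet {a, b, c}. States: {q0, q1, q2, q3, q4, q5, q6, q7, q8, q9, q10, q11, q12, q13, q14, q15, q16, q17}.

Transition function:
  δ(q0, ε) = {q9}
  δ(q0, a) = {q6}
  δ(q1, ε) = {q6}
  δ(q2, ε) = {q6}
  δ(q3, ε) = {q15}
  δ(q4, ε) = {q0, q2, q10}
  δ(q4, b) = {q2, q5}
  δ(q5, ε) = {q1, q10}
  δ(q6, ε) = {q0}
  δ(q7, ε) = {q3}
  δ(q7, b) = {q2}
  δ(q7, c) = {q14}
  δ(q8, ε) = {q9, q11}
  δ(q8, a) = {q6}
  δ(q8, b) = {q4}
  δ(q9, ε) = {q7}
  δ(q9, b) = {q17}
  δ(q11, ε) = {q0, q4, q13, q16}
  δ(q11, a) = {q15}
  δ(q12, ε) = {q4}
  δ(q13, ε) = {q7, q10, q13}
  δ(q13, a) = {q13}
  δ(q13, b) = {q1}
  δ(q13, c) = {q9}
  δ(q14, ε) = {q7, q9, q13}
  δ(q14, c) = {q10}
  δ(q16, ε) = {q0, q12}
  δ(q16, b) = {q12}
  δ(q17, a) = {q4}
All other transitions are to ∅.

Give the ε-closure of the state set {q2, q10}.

Start with {q2, q10}.
From q2 via ε: add q6.
From q6 via ε: add q0.
From q0 via ε: add q9.
From q9 via ε: add q7.
From q7 via ε: add q3.
From q3 via ε: add q15.
No new states can be added; the closed set is {q0, q2, q3, q6, q7, q9, q10, q15}.

{q0, q2, q3, q6, q7, q9, q10, q15}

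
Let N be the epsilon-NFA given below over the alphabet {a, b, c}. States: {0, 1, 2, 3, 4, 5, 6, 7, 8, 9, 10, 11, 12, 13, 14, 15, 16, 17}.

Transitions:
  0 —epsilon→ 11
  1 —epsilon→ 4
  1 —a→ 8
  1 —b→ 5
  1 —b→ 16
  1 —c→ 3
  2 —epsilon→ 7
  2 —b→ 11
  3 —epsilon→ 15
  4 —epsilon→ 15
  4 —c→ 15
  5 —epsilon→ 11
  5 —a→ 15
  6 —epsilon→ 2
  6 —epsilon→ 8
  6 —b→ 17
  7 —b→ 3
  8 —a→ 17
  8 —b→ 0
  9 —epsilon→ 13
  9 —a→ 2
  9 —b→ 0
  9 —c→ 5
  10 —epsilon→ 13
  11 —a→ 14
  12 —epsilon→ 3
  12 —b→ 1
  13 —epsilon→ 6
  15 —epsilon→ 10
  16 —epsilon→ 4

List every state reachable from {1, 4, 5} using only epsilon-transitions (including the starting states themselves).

{1, 2, 4, 5, 6, 7, 8, 10, 11, 13, 15}

Start with {1, 4, 5}.
From 4 via epsilon: add 15.
From 5 via epsilon: add 11.
From 15 via epsilon: add 10.
From 10 via epsilon: add 13.
From 13 via epsilon: add 6.
From 6 via epsilon: add 2, 8.
From 2 via epsilon: add 7.
No new states can be added; the closed set is {1, 2, 4, 5, 6, 7, 8, 10, 11, 13, 15}.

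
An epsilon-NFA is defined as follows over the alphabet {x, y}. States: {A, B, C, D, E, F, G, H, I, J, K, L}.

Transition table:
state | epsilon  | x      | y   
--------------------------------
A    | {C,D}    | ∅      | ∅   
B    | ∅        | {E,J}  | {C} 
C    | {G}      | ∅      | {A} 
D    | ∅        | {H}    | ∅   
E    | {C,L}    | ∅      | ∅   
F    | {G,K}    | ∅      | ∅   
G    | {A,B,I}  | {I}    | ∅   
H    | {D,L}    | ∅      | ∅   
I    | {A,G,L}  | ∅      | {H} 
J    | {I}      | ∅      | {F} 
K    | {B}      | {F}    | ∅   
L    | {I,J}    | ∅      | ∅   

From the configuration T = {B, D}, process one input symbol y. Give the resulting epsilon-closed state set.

B on y → {C}.
No y-transition from D.
Union after reading y: {C}.
Now take the epsilon-closure:
From C via epsilon: add G.
From G via epsilon: add A, B, I.
From A via epsilon: add D.
From I via epsilon: add L.
From L via epsilon: add J.
No new states can be added; the closed set is {A, B, C, D, G, I, J, L}.

{A, B, C, D, G, I, J, L}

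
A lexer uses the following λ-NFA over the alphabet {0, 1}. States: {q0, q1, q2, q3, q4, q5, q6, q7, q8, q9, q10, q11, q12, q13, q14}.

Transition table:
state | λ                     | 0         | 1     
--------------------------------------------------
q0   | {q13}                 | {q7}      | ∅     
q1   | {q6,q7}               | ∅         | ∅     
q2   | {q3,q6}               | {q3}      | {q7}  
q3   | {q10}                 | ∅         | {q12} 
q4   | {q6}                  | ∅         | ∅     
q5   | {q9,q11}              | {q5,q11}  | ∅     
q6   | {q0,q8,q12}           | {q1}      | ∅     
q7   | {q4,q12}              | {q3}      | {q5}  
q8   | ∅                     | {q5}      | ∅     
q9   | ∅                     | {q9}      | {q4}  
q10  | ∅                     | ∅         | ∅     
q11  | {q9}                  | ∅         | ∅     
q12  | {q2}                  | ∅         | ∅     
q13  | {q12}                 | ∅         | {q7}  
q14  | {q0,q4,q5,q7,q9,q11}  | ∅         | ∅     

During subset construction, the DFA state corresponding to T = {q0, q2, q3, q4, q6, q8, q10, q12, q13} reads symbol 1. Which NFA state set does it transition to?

{q0, q2, q3, q4, q6, q7, q8, q10, q12, q13}

q2 on 1 → {q7}.
q3 on 1 → {q12}.
q13 on 1 → {q7}.
No 1-transition from q0, q4, q6, q8, q10, q12.
Union after reading 1: {q7, q12}.
Now take the λ-closure:
From q7 via λ: add q4.
From q12 via λ: add q2.
From q2 via λ: add q3, q6.
From q3 via λ: add q10.
From q6 via λ: add q0, q8.
From q0 via λ: add q13.
No new states can be added; the closed set is {q0, q2, q3, q4, q6, q7, q8, q10, q12, q13}.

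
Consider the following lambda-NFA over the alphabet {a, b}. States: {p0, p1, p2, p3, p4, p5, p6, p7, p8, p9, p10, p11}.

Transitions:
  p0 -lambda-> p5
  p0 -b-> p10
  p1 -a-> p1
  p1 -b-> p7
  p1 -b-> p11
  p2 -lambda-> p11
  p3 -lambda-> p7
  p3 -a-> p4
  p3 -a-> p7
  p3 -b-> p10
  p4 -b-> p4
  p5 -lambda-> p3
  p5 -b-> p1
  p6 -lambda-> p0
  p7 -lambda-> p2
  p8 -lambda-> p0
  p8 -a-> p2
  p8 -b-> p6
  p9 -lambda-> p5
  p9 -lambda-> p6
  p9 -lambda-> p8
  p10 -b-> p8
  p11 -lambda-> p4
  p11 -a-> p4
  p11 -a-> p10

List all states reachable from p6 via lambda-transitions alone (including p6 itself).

Start with {p6}.
From p6 via lambda: add p0.
From p0 via lambda: add p5.
From p5 via lambda: add p3.
From p3 via lambda: add p7.
From p7 via lambda: add p2.
From p2 via lambda: add p11.
From p11 via lambda: add p4.
No new states can be added; the closed set is {p0, p2, p3, p4, p5, p6, p7, p11}.

{p0, p2, p3, p4, p5, p6, p7, p11}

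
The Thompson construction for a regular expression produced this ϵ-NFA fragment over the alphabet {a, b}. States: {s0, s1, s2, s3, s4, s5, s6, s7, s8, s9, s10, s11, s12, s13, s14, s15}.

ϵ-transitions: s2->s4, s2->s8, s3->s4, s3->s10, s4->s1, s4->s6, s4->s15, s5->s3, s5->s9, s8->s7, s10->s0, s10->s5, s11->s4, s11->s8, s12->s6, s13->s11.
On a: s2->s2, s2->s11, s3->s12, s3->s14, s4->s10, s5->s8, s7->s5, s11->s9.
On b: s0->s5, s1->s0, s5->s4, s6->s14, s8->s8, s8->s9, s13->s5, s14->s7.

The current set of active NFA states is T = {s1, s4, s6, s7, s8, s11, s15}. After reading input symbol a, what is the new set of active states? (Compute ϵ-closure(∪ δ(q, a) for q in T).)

s4 on a → {s10}.
s7 on a → {s5}.
s11 on a → {s9}.
No a-transition from s1, s6, s8, s15.
Union after reading a: {s5, s9, s10}.
Now take the ϵ-closure:
From s5 via ϵ: add s3.
From s10 via ϵ: add s0.
From s3 via ϵ: add s4.
From s4 via ϵ: add s1, s6, s15.
No new states can be added; the closed set is {s0, s1, s3, s4, s5, s6, s9, s10, s15}.

{s0, s1, s3, s4, s5, s6, s9, s10, s15}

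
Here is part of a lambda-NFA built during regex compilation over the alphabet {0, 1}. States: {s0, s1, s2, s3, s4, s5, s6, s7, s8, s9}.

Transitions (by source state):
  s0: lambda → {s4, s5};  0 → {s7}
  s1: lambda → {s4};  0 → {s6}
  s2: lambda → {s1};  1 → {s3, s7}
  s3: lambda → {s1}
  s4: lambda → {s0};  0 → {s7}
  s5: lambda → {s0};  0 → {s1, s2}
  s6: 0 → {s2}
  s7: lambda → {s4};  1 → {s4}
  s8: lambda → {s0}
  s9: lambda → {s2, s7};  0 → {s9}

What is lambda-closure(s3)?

Start with {s3}.
From s3 via lambda: add s1.
From s1 via lambda: add s4.
From s4 via lambda: add s0.
From s0 via lambda: add s5.
No new states can be added; the closed set is {s0, s1, s3, s4, s5}.

{s0, s1, s3, s4, s5}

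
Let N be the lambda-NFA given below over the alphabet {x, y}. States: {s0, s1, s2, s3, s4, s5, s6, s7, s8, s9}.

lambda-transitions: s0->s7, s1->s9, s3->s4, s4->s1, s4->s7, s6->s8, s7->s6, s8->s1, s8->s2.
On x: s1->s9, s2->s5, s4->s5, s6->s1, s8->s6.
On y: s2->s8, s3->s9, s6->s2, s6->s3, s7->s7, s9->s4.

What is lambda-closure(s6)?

Start with {s6}.
From s6 via lambda: add s8.
From s8 via lambda: add s1, s2.
From s1 via lambda: add s9.
No new states can be added; the closed set is {s1, s2, s6, s8, s9}.

{s1, s2, s6, s8, s9}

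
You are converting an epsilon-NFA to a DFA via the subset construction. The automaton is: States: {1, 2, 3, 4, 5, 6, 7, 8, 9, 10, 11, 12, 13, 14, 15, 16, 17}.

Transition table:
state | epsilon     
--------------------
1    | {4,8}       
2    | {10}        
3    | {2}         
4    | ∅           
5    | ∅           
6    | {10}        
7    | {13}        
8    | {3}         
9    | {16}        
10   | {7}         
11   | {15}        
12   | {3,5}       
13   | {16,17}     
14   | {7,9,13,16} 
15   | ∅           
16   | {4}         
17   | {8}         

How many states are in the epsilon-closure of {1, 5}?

Start with {1, 5}.
From 1 via epsilon: add 4, 8.
From 8 via epsilon: add 3.
From 3 via epsilon: add 2.
From 2 via epsilon: add 10.
From 10 via epsilon: add 7.
From 7 via epsilon: add 13.
From 13 via epsilon: add 16, 17.
epsilon-closure = {1, 2, 3, 4, 5, 7, 8, 10, 13, 16, 17}, which has 11 states.

11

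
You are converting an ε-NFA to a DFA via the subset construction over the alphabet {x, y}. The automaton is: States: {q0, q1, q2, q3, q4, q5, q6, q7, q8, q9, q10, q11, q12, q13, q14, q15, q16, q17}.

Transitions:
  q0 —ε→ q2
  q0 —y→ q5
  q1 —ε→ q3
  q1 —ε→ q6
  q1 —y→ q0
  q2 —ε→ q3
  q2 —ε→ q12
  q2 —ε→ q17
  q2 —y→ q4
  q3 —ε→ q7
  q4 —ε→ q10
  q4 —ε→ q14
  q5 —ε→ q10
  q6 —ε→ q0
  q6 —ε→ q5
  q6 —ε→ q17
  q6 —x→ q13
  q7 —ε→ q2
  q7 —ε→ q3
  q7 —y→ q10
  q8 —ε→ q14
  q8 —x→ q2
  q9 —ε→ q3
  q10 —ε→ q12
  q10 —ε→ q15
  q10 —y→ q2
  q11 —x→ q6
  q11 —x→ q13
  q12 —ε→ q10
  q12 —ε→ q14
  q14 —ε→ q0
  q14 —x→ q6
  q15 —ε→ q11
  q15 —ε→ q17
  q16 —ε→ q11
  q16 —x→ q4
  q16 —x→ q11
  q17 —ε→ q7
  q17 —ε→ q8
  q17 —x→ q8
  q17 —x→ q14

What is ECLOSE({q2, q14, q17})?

{q0, q2, q3, q7, q8, q10, q11, q12, q14, q15, q17}

Start with {q2, q14, q17}.
From q2 via ε: add q3, q12.
From q14 via ε: add q0.
From q17 via ε: add q7, q8.
From q12 via ε: add q10.
From q10 via ε: add q15.
From q15 via ε: add q11.
No new states can be added; the closed set is {q0, q2, q3, q7, q8, q10, q11, q12, q14, q15, q17}.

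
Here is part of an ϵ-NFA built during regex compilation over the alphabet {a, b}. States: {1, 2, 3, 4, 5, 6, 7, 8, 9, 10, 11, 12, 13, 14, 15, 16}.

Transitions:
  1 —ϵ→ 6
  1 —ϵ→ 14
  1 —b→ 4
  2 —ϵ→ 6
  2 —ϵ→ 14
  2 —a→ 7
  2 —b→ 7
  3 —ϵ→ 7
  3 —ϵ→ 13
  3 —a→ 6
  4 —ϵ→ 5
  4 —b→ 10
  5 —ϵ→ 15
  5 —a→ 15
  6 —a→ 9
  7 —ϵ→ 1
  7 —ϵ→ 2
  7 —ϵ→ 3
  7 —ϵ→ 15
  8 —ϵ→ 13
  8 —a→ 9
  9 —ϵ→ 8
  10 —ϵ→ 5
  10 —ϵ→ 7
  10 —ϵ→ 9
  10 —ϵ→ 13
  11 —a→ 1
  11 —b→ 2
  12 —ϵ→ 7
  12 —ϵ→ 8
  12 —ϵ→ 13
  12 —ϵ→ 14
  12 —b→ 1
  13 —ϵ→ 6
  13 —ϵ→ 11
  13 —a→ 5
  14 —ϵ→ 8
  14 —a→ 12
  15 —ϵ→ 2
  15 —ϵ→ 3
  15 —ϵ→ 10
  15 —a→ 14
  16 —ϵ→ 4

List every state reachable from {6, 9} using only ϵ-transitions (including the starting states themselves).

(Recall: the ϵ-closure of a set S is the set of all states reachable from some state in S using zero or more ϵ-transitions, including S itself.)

Start with {6, 9}.
From 9 via ϵ: add 8.
From 8 via ϵ: add 13.
From 13 via ϵ: add 11.
No new states can be added; the closed set is {6, 8, 9, 11, 13}.

{6, 8, 9, 11, 13}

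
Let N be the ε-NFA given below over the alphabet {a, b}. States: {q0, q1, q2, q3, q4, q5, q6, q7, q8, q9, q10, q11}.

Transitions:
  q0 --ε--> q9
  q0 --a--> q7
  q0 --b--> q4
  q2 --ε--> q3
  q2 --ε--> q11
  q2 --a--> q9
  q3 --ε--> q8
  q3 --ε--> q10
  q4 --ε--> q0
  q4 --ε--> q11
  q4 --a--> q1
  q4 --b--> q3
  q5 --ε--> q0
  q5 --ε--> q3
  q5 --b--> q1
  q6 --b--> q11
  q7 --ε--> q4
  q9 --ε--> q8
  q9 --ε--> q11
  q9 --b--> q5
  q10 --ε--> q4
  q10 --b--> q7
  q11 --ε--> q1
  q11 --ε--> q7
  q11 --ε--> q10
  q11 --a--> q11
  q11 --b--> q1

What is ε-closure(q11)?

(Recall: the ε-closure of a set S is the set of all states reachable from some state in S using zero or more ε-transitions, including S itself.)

Start with {q11}.
From q11 via ε: add q1, q7, q10.
From q7 via ε: add q4.
From q4 via ε: add q0.
From q0 via ε: add q9.
From q9 via ε: add q8.
No new states can be added; the closed set is {q0, q1, q4, q7, q8, q9, q10, q11}.

{q0, q1, q4, q7, q8, q9, q10, q11}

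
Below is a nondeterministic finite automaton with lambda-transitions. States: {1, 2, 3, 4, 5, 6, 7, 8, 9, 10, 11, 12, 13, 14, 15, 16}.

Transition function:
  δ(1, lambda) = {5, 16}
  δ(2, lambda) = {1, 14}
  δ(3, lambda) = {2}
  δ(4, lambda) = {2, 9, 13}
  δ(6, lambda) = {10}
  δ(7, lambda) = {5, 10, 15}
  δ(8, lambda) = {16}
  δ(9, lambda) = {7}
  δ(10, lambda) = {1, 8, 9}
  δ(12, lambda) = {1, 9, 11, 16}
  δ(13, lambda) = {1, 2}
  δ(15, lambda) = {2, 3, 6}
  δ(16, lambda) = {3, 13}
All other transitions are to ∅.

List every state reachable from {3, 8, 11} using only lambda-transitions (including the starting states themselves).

{1, 2, 3, 5, 8, 11, 13, 14, 16}

Start with {3, 8, 11}.
From 3 via lambda: add 2.
From 8 via lambda: add 16.
From 2 via lambda: add 1, 14.
From 16 via lambda: add 13.
From 1 via lambda: add 5.
No new states can be added; the closed set is {1, 2, 3, 5, 8, 11, 13, 14, 16}.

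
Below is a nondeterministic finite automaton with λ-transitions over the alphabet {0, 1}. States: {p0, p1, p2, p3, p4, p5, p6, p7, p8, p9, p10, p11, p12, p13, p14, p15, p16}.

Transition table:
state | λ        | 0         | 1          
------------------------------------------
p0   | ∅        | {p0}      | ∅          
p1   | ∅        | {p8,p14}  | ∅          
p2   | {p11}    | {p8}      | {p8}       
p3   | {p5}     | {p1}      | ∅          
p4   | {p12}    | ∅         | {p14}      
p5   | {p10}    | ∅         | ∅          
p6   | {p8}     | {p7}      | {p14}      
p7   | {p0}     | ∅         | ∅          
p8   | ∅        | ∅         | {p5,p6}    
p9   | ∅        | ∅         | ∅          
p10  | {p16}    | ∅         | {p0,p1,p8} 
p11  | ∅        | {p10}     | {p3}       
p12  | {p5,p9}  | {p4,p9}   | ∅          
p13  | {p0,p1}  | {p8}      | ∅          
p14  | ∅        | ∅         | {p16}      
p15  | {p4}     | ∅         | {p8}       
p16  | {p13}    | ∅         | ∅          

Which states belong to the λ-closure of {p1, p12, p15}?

Start with {p1, p12, p15}.
From p12 via λ: add p5, p9.
From p15 via λ: add p4.
From p5 via λ: add p10.
From p10 via λ: add p16.
From p16 via λ: add p13.
From p13 via λ: add p0.
No new states can be added; the closed set is {p0, p1, p4, p5, p9, p10, p12, p13, p15, p16}.

{p0, p1, p4, p5, p9, p10, p12, p13, p15, p16}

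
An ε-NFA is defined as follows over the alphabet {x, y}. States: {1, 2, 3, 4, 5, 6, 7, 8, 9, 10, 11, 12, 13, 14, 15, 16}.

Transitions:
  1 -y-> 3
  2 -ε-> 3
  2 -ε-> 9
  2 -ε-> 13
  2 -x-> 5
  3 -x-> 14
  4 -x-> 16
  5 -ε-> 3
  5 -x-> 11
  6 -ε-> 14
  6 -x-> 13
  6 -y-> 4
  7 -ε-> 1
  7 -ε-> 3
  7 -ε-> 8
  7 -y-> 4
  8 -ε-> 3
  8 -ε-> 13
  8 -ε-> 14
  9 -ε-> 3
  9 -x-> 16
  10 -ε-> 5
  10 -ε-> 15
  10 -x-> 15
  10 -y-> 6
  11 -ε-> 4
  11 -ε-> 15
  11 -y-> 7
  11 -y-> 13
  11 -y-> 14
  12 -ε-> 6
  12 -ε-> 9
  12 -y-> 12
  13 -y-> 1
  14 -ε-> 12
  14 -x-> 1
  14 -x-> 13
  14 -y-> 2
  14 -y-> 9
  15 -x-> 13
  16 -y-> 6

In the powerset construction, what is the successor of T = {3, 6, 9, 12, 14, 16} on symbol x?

3 on x → {14}.
6 on x → {13}.
9 on x → {16}.
14 on x → {1, 13}.
No x-transition from 12, 16.
Union after reading x: {1, 13, 14, 16}.
Now take the ε-closure:
From 14 via ε: add 12.
From 12 via ε: add 6, 9.
From 9 via ε: add 3.
No new states can be added; the closed set is {1, 3, 6, 9, 12, 13, 14, 16}.

{1, 3, 6, 9, 12, 13, 14, 16}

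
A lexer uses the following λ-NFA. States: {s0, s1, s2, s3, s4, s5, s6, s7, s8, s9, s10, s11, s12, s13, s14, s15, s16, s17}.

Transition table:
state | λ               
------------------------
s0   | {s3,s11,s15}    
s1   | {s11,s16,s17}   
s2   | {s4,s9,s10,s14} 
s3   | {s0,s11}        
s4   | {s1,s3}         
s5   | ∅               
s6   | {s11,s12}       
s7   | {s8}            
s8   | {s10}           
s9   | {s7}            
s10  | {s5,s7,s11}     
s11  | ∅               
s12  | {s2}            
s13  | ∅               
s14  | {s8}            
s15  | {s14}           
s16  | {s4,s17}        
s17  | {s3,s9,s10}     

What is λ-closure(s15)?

{s5, s7, s8, s10, s11, s14, s15}

Start with {s15}.
From s15 via λ: add s14.
From s14 via λ: add s8.
From s8 via λ: add s10.
From s10 via λ: add s5, s7, s11.
No new states can be added; the closed set is {s5, s7, s8, s10, s11, s14, s15}.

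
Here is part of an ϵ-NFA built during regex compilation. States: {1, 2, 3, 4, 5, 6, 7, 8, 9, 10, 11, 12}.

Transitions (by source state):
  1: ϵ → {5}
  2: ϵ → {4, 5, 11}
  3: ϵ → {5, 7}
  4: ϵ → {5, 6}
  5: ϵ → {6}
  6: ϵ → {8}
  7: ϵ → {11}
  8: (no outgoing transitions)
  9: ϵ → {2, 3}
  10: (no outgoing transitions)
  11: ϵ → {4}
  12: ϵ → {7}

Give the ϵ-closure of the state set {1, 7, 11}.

{1, 4, 5, 6, 7, 8, 11}

Start with {1, 7, 11}.
From 1 via ϵ: add 5.
From 11 via ϵ: add 4.
From 4 via ϵ: add 6.
From 6 via ϵ: add 8.
No new states can be added; the closed set is {1, 4, 5, 6, 7, 8, 11}.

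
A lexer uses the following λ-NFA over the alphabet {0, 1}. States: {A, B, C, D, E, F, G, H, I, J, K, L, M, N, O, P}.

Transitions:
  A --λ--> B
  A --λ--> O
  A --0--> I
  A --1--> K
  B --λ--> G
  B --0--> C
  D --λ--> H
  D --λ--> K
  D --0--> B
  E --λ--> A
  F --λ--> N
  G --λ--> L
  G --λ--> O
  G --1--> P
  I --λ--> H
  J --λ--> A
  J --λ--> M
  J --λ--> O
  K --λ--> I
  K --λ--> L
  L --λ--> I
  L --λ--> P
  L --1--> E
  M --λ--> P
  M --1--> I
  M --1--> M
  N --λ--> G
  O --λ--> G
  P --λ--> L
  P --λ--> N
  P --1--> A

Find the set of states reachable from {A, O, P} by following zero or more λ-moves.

{A, B, G, H, I, L, N, O, P}

Start with {A, O, P}.
From A via λ: add B.
From O via λ: add G.
From P via λ: add L, N.
From L via λ: add I.
From I via λ: add H.
No new states can be added; the closed set is {A, B, G, H, I, L, N, O, P}.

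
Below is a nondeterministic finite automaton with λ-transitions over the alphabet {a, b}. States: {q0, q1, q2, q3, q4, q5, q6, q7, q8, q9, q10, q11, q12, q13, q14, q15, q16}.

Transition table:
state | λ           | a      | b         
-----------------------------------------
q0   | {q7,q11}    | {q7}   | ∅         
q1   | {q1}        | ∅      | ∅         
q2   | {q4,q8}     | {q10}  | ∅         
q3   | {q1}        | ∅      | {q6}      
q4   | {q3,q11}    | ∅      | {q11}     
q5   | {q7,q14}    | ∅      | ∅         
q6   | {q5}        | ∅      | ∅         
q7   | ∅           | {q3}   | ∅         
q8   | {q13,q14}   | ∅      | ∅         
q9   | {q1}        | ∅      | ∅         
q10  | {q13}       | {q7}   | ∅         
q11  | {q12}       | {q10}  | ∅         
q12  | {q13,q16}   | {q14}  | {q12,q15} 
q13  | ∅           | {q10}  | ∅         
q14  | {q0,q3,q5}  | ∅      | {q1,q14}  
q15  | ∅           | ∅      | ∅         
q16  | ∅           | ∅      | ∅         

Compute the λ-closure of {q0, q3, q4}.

Start with {q0, q3, q4}.
From q0 via λ: add q7, q11.
From q3 via λ: add q1.
From q11 via λ: add q12.
From q12 via λ: add q13, q16.
No new states can be added; the closed set is {q0, q1, q3, q4, q7, q11, q12, q13, q16}.

{q0, q1, q3, q4, q7, q11, q12, q13, q16}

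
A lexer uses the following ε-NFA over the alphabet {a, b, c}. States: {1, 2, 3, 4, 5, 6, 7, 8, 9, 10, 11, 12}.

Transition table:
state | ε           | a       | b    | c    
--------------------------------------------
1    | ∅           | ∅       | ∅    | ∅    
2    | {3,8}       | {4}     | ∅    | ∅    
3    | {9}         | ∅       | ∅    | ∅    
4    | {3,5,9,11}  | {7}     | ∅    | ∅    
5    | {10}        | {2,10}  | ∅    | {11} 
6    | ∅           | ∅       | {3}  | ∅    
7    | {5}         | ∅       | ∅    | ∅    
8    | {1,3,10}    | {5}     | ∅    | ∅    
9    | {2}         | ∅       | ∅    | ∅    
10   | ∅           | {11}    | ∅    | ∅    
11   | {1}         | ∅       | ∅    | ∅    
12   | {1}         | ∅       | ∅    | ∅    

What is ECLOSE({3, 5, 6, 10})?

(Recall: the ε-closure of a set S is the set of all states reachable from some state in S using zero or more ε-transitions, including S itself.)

Start with {3, 5, 6, 10}.
From 3 via ε: add 9.
From 9 via ε: add 2.
From 2 via ε: add 8.
From 8 via ε: add 1.
No new states can be added; the closed set is {1, 2, 3, 5, 6, 8, 9, 10}.

{1, 2, 3, 5, 6, 8, 9, 10}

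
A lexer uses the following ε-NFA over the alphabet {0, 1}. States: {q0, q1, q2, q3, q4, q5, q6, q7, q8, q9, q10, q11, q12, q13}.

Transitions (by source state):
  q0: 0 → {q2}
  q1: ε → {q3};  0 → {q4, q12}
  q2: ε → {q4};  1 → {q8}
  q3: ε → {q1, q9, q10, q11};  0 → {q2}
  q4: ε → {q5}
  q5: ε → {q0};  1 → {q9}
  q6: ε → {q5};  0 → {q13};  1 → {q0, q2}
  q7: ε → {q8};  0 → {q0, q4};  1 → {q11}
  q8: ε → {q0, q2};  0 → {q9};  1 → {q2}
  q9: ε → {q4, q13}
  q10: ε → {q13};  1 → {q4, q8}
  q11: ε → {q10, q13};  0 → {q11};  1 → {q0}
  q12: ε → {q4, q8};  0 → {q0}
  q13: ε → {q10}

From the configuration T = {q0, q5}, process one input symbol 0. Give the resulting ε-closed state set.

q0 on 0 → {q2}.
No 0-transition from q5.
Union after reading 0: {q2}.
Now take the ε-closure:
From q2 via ε: add q4.
From q4 via ε: add q5.
From q5 via ε: add q0.
No new states can be added; the closed set is {q0, q2, q4, q5}.

{q0, q2, q4, q5}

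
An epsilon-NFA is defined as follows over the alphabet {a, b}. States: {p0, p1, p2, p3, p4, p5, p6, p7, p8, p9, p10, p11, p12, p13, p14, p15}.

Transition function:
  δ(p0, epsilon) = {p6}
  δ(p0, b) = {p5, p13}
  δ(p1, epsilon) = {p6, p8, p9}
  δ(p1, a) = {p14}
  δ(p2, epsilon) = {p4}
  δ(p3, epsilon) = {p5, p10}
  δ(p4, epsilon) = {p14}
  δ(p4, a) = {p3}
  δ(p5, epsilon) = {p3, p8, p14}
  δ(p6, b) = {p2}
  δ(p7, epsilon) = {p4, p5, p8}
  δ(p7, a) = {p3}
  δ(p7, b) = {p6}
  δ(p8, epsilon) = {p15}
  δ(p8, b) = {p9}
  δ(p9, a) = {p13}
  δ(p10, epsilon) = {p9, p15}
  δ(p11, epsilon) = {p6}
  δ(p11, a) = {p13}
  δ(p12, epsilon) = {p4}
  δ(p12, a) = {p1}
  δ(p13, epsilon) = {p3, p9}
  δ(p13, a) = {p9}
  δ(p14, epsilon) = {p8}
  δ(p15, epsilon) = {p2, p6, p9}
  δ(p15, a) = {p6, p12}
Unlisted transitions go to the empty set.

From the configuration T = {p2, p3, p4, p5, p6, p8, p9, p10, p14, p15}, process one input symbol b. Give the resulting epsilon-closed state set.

{p2, p4, p6, p8, p9, p14, p15}

p6 on b → {p2}.
p8 on b → {p9}.
No b-transition from p2, p3, p4, p5, p9, p10, p14, p15.
Union after reading b: {p2, p9}.
Now take the epsilon-closure:
From p2 via epsilon: add p4.
From p4 via epsilon: add p14.
From p14 via epsilon: add p8.
From p8 via epsilon: add p15.
From p15 via epsilon: add p6.
No new states can be added; the closed set is {p2, p4, p6, p8, p9, p14, p15}.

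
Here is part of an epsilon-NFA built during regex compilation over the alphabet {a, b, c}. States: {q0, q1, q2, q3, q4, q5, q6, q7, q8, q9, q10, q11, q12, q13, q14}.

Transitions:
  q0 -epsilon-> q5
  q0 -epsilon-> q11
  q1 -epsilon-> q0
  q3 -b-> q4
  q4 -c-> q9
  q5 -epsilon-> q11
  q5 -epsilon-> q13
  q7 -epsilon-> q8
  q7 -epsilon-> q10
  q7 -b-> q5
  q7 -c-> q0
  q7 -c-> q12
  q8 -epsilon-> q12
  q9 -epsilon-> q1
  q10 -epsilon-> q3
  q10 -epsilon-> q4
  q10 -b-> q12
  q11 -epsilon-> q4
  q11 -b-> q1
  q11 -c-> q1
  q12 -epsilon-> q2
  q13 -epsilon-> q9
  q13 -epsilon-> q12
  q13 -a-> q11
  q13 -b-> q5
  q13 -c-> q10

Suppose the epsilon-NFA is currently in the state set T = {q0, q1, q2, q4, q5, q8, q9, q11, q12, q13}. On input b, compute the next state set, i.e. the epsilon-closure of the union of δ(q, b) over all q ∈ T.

q11 on b → {q1}.
q13 on b → {q5}.
No b-transition from q0, q1, q2, q4, q5, q8, q9, q12.
Union after reading b: {q1, q5}.
Now take the epsilon-closure:
From q1 via epsilon: add q0.
From q5 via epsilon: add q11, q13.
From q11 via epsilon: add q4.
From q13 via epsilon: add q9, q12.
From q12 via epsilon: add q2.
No new states can be added; the closed set is {q0, q1, q2, q4, q5, q9, q11, q12, q13}.

{q0, q1, q2, q4, q5, q9, q11, q12, q13}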